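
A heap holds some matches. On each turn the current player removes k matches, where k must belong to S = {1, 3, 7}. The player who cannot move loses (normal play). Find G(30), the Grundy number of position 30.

0

n :  0  1  2  3  4  5  6  7  8  9 10 11 12 13 14 15 16 17 18 19 20 21 22 23 24 25 26 27 28 29 30
G :  0  1  0  1  0  1  0  1  0  1  0  1  0  1  0  1  0  1  0  1  0  1  0  1  0  1  0  1  0  1  0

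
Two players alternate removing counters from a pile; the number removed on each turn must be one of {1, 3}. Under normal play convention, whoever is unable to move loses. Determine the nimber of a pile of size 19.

1

G(0) = 0
G(1) = mex{0} = 1
G(2) = mex{1} = 0
G(3) = mex{0,0} = 1
G(4) = mex{1,1} = 0
G(5) = mex{0,0} = 1
G(6) = mex{1,1} = 0
G(7) = mex{0,0} = 1
G(8) = mex{1,1} = 0
G(9) = mex{0,0} = 1
G(10) = mex{1,1} = 0
G(11) = mex{0,0} = 1
G(12) = mex{1,1} = 0
G(13) = mex{0,0} = 1
G(14) = mex{1,1} = 0
G(15) = mex{0,0} = 1
G(16) = mex{1,1} = 0
G(17) = mex{0,0} = 1
G(18) = mex{1,1} = 0
G(19) = mex{0,0} = 1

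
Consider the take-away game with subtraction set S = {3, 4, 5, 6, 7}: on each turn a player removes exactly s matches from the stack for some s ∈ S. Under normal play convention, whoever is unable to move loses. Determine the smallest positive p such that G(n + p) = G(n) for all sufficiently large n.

10

n :  0  1  2  3  4  5  6  7  8  9 10 11 12 13 14 15 16 17 18 19 20 21
G :  0  0  0  1  1  1  2  2  2  3  0  0  0  1  1  1  2  2  2  3  0  0
G(n+10) = G(n) holds for n = 0,…,6 (a full window of length max(S) = 7), so the sequence is purely periodic with period 10.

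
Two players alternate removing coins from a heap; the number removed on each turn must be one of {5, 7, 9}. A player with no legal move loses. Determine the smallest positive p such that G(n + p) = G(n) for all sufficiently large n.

14

G(0) = 0
G(1) = mex{} = 0
G(2) = mex{} = 0
G(3) = mex{} = 0
G(4) = mex{} = 0
G(5) = mex{0} = 1
G(6) = mex{0} = 1
G(7) = mex{0,0} = 1
G(8) = mex{0,0} = 1
G(9) = mex{0,0,0} = 1
G(10) = mex{1,0,0} = 2
G(11) = mex{1,0,0} = 2
G(12) = mex{1,1,0} = 2
G(13) = mex{1,1,0} = 2
G(14) = mex{1,1,1} = 0
G(15) = mex{2,1,1} = 0
G(16) = mex{2,1,1} = 0
G(17) = mex{2,2,1} = 0
G(18) = mex{2,2,1} = 0
G(19) = mex{0,2,2} = 1
G(20) = mex{0,2,2} = 1
G(21) = mex{0,0,2} = 1
G(22) = mex{0,0,2} = 1
G(23) = mex{0,0,0} = 1
G(24) = mex{1,0,0} = 2
G(25) = mex{1,0,0} = 2
G(26) = mex{1,1,0} = 2
G(27) = mex{1,1,0} = 2
G(28) = mex{1,1,1} = 0
G(29) = mex{2,1,1} = 0
G(n+14) = G(n) holds for n = 0,…,8 (a full window of length max(S) = 9), so the sequence is purely periodic with period 14.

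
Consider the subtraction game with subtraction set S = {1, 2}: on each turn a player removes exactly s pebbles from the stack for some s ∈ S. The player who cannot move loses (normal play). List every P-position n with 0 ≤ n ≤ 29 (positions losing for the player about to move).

G(0) = 0
G(1) = mex{0} = 1
G(2) = mex{1,0} = 2
G(3) = mex{2,1} = 0
G(4) = mex{0,2} = 1
G(5) = mex{1,0} = 2
G(6) = mex{2,1} = 0
G(7) = mex{0,2} = 1
G(8) = mex{1,0} = 2
G(9) = mex{2,1} = 0
G(10) = mex{0,2} = 1
G(11) = mex{1,0} = 2
G(12) = mex{2,1} = 0
G(13) = mex{0,2} = 1
G(14) = mex{1,0} = 2
G(15) = mex{2,1} = 0
G(16) = mex{0,2} = 1
G(17) = mex{1,0} = 2
G(18) = mex{2,1} = 0
G(19) = mex{0,2} = 1
G(20) = mex{1,0} = 2
G(21) = mex{2,1} = 0
G(22) = mex{0,2} = 1
G(23) = mex{1,0} = 2
G(24) = mex{2,1} = 0
G(25) = mex{0,2} = 1
G(26) = mex{1,0} = 2
G(27) = mex{2,1} = 0
G(28) = mex{0,2} = 1
G(29) = mex{1,0} = 2
P-positions are exactly the n with G(n) = 0.

0, 3, 6, 9, 12, 15, 18, 21, 24, 27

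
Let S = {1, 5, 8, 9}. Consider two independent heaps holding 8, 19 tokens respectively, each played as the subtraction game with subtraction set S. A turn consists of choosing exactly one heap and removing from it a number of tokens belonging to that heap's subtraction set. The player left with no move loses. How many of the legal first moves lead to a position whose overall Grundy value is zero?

All heaps use S = {1, 5, 8, 9}:
G(0) = 0
G(1) = mex{0} = 1
G(2) = mex{1} = 0
G(3) = mex{0} = 1
G(4) = mex{1} = 0
G(5) = mex{0,0} = 1
G(6) = mex{1,1} = 0
G(7) = mex{0,0} = 1
G(8) = mex{1,1,0} = 2
G(9) = mex{2,0,1,0} = 3
G(10) = mex{3,1,0,1} = 2
G(11) = mex{2,0,1,0} = 3
G(12) = mex{3,1,0,1} = 2
G(13) = mex{2,2,1,0} = 3
G(14) = mex{3,3,0,1} = 2
G(15) = mex{2,2,1,0} = 3
G(16) = mex{3,3,2,1} = 0
G(17) = mex{0,2,3,2} = 1
G(18) = mex{1,3,2,3} = 0
G(19) = mex{0,2,3,2} = 1
Heap A: G(8) = 2.
Heap B: G(19) = 1.
Combined Grundy value = 2 ⊕ 1 = 3.
A winning move leaves total XOR = 0, i.e. changes one component's Grundy value g to g ⊕ X where X is the current total.
Heap A: need g' = 2⊕3 = 1. Options: 8−1→G=1, 8−5→G=1, 8−8→G=0. Hits: 2.
Heap B: need g' = 1⊕3 = 2. Options: 19−1→G=0, 19−5→G=2, 19−8→G=3, 19−9→G=2. Hits: 2.

4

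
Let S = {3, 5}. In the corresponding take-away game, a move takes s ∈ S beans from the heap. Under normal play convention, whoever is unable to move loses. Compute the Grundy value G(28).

G(0) = 0
G(1) = mex{} = 0
G(2) = mex{} = 0
G(3) = mex{0} = 1
G(4) = mex{0} = 1
G(5) = mex{0,0} = 1
G(6) = mex{1,0} = 2
G(7) = mex{1,0} = 2
G(8) = mex{1,1} = 0
G(9) = mex{2,1} = 0
G(10) = mex{2,1} = 0
G(11) = mex{0,2} = 1
G(12) = mex{0,2} = 1
G(13) = mex{0,0} = 1
G(14) = mex{1,0} = 2
G(15) = mex{1,0} = 2
G(16) = mex{1,1} = 0
G(17) = mex{2,1} = 0
G(18) = mex{2,1} = 0
G(19) = mex{0,2} = 1
G(20) = mex{0,2} = 1
G(21) = mex{0,0} = 1
G(22) = mex{1,0} = 2
G(23) = mex{1,0} = 2
G(24) = mex{1,1} = 0
G(25) = mex{2,1} = 0
G(26) = mex{2,1} = 0
G(27) = mex{0,2} = 1
G(28) = mex{0,2} = 1

1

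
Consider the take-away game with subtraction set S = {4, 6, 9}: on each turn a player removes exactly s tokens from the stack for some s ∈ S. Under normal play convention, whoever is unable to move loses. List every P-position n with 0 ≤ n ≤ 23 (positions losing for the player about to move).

0, 1, 2, 3, 13, 14, 15, 16

n :  0  1  2  3  4  5  6  7  8  9 10 11 12 13 14 15 16 17 18 19 20 21 22 23
G :  0  0  0  0  1  1  1  1  2  2  2  2  3  0  0  0  0  1  1  1  1  2  2  2
P-positions are exactly the n with G(n) = 0.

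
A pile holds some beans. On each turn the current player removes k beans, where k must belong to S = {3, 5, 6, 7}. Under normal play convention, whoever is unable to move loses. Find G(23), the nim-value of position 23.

1

n :  0  1  2  3  4  5  6  7  8  9 10 11 12 13 14 15 16 17 18 19 20 21 22 23
G :  0  0  0  1  1  1  2  2  2  3  0  0  0  1  1  1  2  2  2  3  0  0  0  1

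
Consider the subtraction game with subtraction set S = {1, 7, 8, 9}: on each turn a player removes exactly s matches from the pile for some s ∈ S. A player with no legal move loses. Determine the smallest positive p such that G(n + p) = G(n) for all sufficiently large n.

16

n :  0  1  2  3  4  5  6  7  8  9 10 11 12 13 14 15 16 17 18 19 20 21 22 23 24 25 26 27 28 29 30 31 32 33
G :  0  1  0  1  0  1  0  1  2  3  2  3  2  3  2  3  0  1  0  1  0  1  0  1  2  3  2  3  2  3  2  3  0  1
G(n+16) = G(n) holds for n = 0,…,8 (a full window of length max(S) = 9), so the sequence is purely periodic with period 16.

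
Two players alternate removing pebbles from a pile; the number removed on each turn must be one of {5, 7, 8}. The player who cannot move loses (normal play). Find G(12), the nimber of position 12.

2

n :  0  1  2  3  4  5  6  7  8  9 10 11 12
G :  0  0  0  0  0  1  1  1  1  1  2  2  2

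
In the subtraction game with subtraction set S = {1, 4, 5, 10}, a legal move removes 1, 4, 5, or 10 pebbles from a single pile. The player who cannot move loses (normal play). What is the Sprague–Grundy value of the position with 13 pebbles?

n :  0  1  2  3  4  5  6  7  8  9 10 11 12 13
G :  0  1  0  1  2  3  2  3  0  1  4  0  1  2

2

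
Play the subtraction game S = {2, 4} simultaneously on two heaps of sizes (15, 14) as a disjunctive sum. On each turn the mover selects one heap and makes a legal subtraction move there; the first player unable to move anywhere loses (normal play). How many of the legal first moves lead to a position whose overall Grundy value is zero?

All heaps use S = {2, 4}:
n :  0  1  2  3  4  5  6  7  8  9 10 11 12 13 14 15
G :  0  0  1  1  2  2  0  0  1  1  2  2  0  0  1  1
Heap A: G(15) = 1.
Heap B: G(14) = 1.
Combined Grundy value = 1 ⊕ 1 = 0.
A winning move leaves total XOR = 0, i.e. changes one component's Grundy value g to g ⊕ X where X is the current total.
Heap A: target g' = 1⊕0 = 1, but every legal move changes the Grundy value (mex property), so 0 moves.
Heap B: target g' = 1⊕0 = 1, but every legal move changes the Grundy value (mex property), so 0 moves.

0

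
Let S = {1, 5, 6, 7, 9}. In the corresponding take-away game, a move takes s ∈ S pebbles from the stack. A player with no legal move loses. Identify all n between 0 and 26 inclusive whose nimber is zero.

0, 2, 4, 12, 14, 16, 24, 26

n :  0  1  2  3  4  5  6  7  8  9 10 11 12 13 14 15 16 17 18 19 20 21 22 23 24 25 26
G :  0  1  0  1  0  1  2  3  2  3  2  3  0  1  0  1  0  1  2  3  2  3  2  3  0  1  0
P-positions are exactly the n with G(n) = 0.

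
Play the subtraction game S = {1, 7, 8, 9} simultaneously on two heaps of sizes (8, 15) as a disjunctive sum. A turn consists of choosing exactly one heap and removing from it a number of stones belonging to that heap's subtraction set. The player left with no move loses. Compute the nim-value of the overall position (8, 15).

1

All heaps use S = {1, 7, 8, 9}:
G(0) = 0
G(1) = mex{0} = 1
G(2) = mex{1} = 0
G(3) = mex{0} = 1
G(4) = mex{1} = 0
G(5) = mex{0} = 1
G(6) = mex{1} = 0
G(7) = mex{0,0} = 1
G(8) = mex{1,1,0} = 2
G(9) = mex{2,0,1,0} = 3
G(10) = mex{3,1,0,1} = 2
G(11) = mex{2,0,1,0} = 3
G(12) = mex{3,1,0,1} = 2
G(13) = mex{2,0,1,0} = 3
G(14) = mex{3,1,0,1} = 2
G(15) = mex{2,2,1,0} = 3
Heap A: G(8) = 2.
Heap B: G(15) = 3.
Combined Grundy value = 2 ⊕ 3 = 1.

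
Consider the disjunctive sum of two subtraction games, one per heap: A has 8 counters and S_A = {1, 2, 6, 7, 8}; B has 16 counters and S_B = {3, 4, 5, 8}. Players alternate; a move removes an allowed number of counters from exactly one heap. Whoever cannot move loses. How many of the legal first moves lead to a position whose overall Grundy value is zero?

Heap A, S = {1, 2, 6, 7, 8}:
G(0) = 0
G(1) = mex{0} = 1
G(2) = mex{1,0} = 2
G(3) = mex{2,1} = 0
G(4) = mex{0,2} = 1
G(5) = mex{1,0} = 2
G(6) = mex{2,1,0} = 3
G(7) = mex{3,2,1,0} = 4
G(8) = mex{4,3,2,1,0} = 5
G_A(8) = 5.
Heap B, S = {3, 4, 5, 8}:
G(0) = 0
G(1) = mex{} = 0
G(2) = mex{} = 0
G(3) = mex{0} = 1
G(4) = mex{0,0} = 1
G(5) = mex{0,0,0} = 1
G(6) = mex{1,0,0} = 2
G(7) = mex{1,1,0} = 2
G(8) = mex{1,1,1,0} = 2
G(9) = mex{2,1,1,0} = 3
G(10) = mex{2,2,1,0} = 3
G(11) = mex{2,2,2,1} = 0
G(12) = mex{3,2,2,1} = 0
G(13) = mex{3,3,2,1} = 0
G(14) = mex{0,3,3,2} = 1
G(15) = mex{0,0,3,2} = 1
G(16) = mex{0,0,0,2} = 1
G_B(16) = 1.
Combined Grundy value = 5 ⊕ 1 = 4.
A winning move leaves total XOR = 0, i.e. changes one component's Grundy value g to g ⊕ X where X is the current total.
Heap A: need g' = 5⊕4 = 1. Options: 8−1→G=4, 8−2→G=3, 8−6→G=2, 8−7→G=1, 8−8→G=0. Hits: 1.
Heap B: need g' = 1⊕4 = 5. Options: 16−3→G=0, 16−4→G=0, 16−5→G=0, 16−8→G=2. Hits: 0.

1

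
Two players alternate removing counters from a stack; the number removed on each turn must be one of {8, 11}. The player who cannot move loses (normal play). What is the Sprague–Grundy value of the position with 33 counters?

n :  0  1  2  3  4  5  6  7  8  9 10 11 12 13 14 15 16 17 18 19 20 21 22 23 24 25 26 27 28 29 30 31 32 33
G :  0  0  0  0  0  0  0  0  1  1  1  1  1  1  1  1  2  2  2  0  0  0  0  0  0  0  0  1  1  1  1  1  1  1

1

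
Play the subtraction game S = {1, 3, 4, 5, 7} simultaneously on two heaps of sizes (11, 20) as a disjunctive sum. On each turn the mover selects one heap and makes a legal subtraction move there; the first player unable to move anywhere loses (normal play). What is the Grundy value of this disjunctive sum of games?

All heaps use S = {1, 3, 4, 5, 7}:
n :  0  1  2  3  4  5  6  7  8  9 10 11 12 13 14 15 16 17 18 19 20
G :  0  1  0  1  2  3  2  3  0  1  0  1  2  3  2  3  0  1  0  1  2
Heap A: G(11) = 1.
Heap B: G(20) = 2.
Combined Grundy value = 1 ⊕ 2 = 3.

3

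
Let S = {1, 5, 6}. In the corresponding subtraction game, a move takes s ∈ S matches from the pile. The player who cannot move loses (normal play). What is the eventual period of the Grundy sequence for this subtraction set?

11

n :  0  1  2  3  4  5  6  7  8  9 10 11 12 13 14 15 16 17 18 19 20 21 22 23
G :  0  1  0  1  0  1  2  3  2  3  2  0  1  0  1  0  1  2  3  2  3  2  0  1
G(n+11) = G(n) holds for n = 0,…,5 (a full window of length max(S) = 6), so the sequence is purely periodic with period 11.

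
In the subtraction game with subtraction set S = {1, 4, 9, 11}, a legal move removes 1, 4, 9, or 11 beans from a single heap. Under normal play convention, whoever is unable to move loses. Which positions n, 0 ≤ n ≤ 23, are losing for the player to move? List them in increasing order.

G(0) = 0
G(1) = mex{0} = 1
G(2) = mex{1} = 0
G(3) = mex{0} = 1
G(4) = mex{1,0} = 2
G(5) = mex{2,1} = 0
G(6) = mex{0,0} = 1
G(7) = mex{1,1} = 0
G(8) = mex{0,2} = 1
G(9) = mex{1,0,0} = 2
G(10) = mex{2,1,1} = 0
G(11) = mex{0,0,0,0} = 1
G(12) = mex{1,1,1,1} = 0
G(13) = mex{0,2,2,0} = 1
G(14) = mex{1,0,0,1} = 2
G(15) = mex{2,1,1,2} = 0
G(16) = mex{0,0,0,0} = 1
G(17) = mex{1,1,1,1} = 0
G(18) = mex{0,2,2,0} = 1
G(19) = mex{1,0,0,1} = 2
G(20) = mex{2,1,1,2} = 0
G(21) = mex{0,0,0,0} = 1
G(22) = mex{1,1,1,1} = 0
G(23) = mex{0,2,2,0} = 1
P-positions are exactly the n with G(n) = 0.

0, 2, 5, 7, 10, 12, 15, 17, 20, 22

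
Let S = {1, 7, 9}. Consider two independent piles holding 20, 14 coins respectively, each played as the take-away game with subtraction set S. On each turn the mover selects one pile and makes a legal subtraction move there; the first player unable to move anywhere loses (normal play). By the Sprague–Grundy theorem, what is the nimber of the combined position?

All piles use S = {1, 7, 9}:
G(0) = 0
G(1) = mex{0} = 1
G(2) = mex{1} = 0
G(3) = mex{0} = 1
G(4) = mex{1} = 0
G(5) = mex{0} = 1
G(6) = mex{1} = 0
G(7) = mex{0,0} = 1
G(8) = mex{1,1} = 0
G(9) = mex{0,0,0} = 1
G(10) = mex{1,1,1} = 0
G(11) = mex{0,0,0} = 1
G(12) = mex{1,1,1} = 0
G(13) = mex{0,0,0} = 1
G(14) = mex{1,1,1} = 0
G(15) = mex{0,0,0} = 1
G(16) = mex{1,1,1} = 0
G(17) = mex{0,0,0} = 1
G(18) = mex{1,1,1} = 0
G(19) = mex{0,0,0} = 1
G(20) = mex{1,1,1} = 0
Pile A: G(20) = 0.
Pile B: G(14) = 0.
Combined Grundy value = 0 ⊕ 0 = 0.

0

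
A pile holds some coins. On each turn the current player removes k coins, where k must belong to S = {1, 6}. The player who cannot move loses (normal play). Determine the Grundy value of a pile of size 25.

n :  0  1  2  3  4  5  6  7  8  9 10 11 12 13 14 15 16 17 18 19 20 21 22 23 24 25
G :  0  1  0  1  0  1  2  0  1  0  1  0  1  2  0  1  0  1  0  1  2  0  1  0  1  0

0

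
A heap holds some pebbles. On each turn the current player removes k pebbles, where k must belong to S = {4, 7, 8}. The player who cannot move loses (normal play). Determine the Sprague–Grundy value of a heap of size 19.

1

G(0) = 0
G(1) = mex{} = 0
G(2) = mex{} = 0
G(3) = mex{} = 0
G(4) = mex{0} = 1
G(5) = mex{0} = 1
G(6) = mex{0} = 1
G(7) = mex{0,0} = 1
G(8) = mex{1,0,0} = 2
G(9) = mex{1,0,0} = 2
G(10) = mex{1,0,0} = 2
G(11) = mex{1,1,0} = 2
G(12) = mex{2,1,1} = 0
G(13) = mex{2,1,1} = 0
G(14) = mex{2,1,1} = 0
G(15) = mex{2,2,1} = 0
G(16) = mex{0,2,2} = 1
G(17) = mex{0,2,2} = 1
G(18) = mex{0,2,2} = 1
G(19) = mex{0,0,2} = 1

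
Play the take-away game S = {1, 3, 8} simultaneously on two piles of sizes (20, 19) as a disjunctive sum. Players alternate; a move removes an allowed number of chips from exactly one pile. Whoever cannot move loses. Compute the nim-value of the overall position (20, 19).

All piles use S = {1, 3, 8}:
G(0) = 0
G(1) = mex{0} = 1
G(2) = mex{1} = 0
G(3) = mex{0,0} = 1
G(4) = mex{1,1} = 0
G(5) = mex{0,0} = 1
G(6) = mex{1,1} = 0
G(7) = mex{0,0} = 1
G(8) = mex{1,1,0} = 2
G(9) = mex{2,0,1} = 3
G(10) = mex{3,1,0} = 2
G(11) = mex{2,2,1} = 0
G(12) = mex{0,3,0} = 1
G(13) = mex{1,2,1} = 0
G(14) = mex{0,0,0} = 1
G(15) = mex{1,1,1} = 0
G(16) = mex{0,0,2} = 1
G(17) = mex{1,1,3} = 0
G(18) = mex{0,0,2} = 1
G(19) = mex{1,1,0} = 2
G(20) = mex{2,0,1} = 3
Pile A: G(20) = 3.
Pile B: G(19) = 2.
Combined Grundy value = 3 ⊕ 2 = 1.

1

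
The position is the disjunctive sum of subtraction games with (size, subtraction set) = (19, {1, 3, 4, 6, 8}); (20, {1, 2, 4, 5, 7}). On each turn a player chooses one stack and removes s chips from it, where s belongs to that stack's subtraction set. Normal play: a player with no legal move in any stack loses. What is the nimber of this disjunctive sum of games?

Stack A, S = {1, 3, 4, 6, 8}:
n :  0  1  2  3  4  5  6  7  8  9 10 11 12 13 14 15 16 17 18 19
G :  0  1  0  1  2  3  2  0  1  0  1  2  3  2  0  1  0  1  2  3
G_A(19) = 3.
Stack B, S = {1, 2, 4, 5, 7}:
G(0) = 0
G(1) = mex{0} = 1
G(2) = mex{1,0} = 2
G(3) = mex{2,1} = 0
G(4) = mex{0,2,0} = 1
G(5) = mex{1,0,1,0} = 2
G(6) = mex{2,1,2,1} = 0
G(7) = mex{0,2,0,2,0} = 1
G(8) = mex{1,0,1,0,1} = 2
G(9) = mex{2,1,2,1,2} = 0
G(10) = mex{0,2,0,2,0} = 1
G(11) = mex{1,0,1,0,1} = 2
G(12) = mex{2,1,2,1,2} = 0
G(13) = mex{0,2,0,2,0} = 1
G(14) = mex{1,0,1,0,1} = 2
G(15) = mex{2,1,2,1,2} = 0
G(16) = mex{0,2,0,2,0} = 1
G(17) = mex{1,0,1,0,1} = 2
G(18) = mex{2,1,2,1,2} = 0
G(19) = mex{0,2,0,2,0} = 1
G(20) = mex{1,0,1,0,1} = 2
G_B(20) = 2.
Combined Grundy value = 3 ⊕ 2 = 1.

1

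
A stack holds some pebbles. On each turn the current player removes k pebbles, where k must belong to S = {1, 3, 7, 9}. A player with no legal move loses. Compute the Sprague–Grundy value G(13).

1

n :  0  1  2  3  4  5  6  7  8  9 10 11 12 13
G :  0  1  0  1  0  1  0  1  0  1  0  1  0  1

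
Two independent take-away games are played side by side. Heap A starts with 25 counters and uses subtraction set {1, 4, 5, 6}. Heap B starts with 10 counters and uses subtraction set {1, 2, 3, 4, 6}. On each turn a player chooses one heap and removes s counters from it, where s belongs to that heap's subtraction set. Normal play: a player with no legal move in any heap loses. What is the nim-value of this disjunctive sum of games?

3

Heap A, S = {1, 4, 5, 6}:
G(0) = 0
G(1) = mex{0} = 1
G(2) = mex{1} = 0
G(3) = mex{0} = 1
G(4) = mex{1,0} = 2
G(5) = mex{2,1,0} = 3
G(6) = mex{3,0,1,0} = 2
G(7) = mex{2,1,0,1} = 3
G(8) = mex{3,2,1,0} = 4
G(9) = mex{4,3,2,1} = 0
G(10) = mex{0,2,3,2} = 1
G(11) = mex{1,3,2,3} = 0
G(12) = mex{0,4,3,2} = 1
G(13) = mex{1,0,4,3} = 2
G(14) = mex{2,1,0,4} = 3
G(15) = mex{3,0,1,0} = 2
G(16) = mex{2,1,0,1} = 3
G(17) = mex{3,2,1,0} = 4
G(18) = mex{4,3,2,1} = 0
G(19) = mex{0,2,3,2} = 1
G(20) = mex{1,3,2,3} = 0
G(21) = mex{0,4,3,2} = 1
G(22) = mex{1,0,4,3} = 2
G(23) = mex{2,1,0,4} = 3
G(24) = mex{3,0,1,0} = 2
G(25) = mex{2,1,0,1} = 3
G_A(25) = 3.
Heap B, S = {1, 2, 3, 4, 6}:
n :  0  1  2  3  4  5  6  7  8  9 10
G :  0  1  2  3  4  0  1  2  3  4  0
G_B(10) = 0.
Combined Grundy value = 3 ⊕ 0 = 3.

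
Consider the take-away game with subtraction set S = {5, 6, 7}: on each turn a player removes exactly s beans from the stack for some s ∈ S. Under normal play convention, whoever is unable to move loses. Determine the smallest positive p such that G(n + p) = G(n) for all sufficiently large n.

n :  0  1  2  3  4  5  6  7  8  9 10 11 12 13 14 15 16 17 18 19 20 21 22 23 24 25
G :  0  0  0  0  0  1  1  1  1  1  2  2  0  0  0  0  0  1  1  1  1  1  2  2  0  0
G(n+12) = G(n) holds for n = 0,…,6 (a full window of length max(S) = 7), so the sequence is purely periodic with period 12.

12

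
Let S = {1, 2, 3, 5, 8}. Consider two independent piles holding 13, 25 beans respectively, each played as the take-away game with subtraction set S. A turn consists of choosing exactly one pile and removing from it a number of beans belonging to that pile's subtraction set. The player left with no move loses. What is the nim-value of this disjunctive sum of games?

All piles use S = {1, 2, 3, 5, 8}:
n :  0  1  2  3  4  5  6  7  8  9 10 11 12 13 14 15 16 17 18 19 20 21 22 23 24 25
G :  0  1  2  3  0  1  2  3  4  5  0  1  2  3  0  1  2  3  4  5  0  1  2  3  0  1
Pile A: G(13) = 3.
Pile B: G(25) = 1.
Combined Grundy value = 3 ⊕ 1 = 2.

2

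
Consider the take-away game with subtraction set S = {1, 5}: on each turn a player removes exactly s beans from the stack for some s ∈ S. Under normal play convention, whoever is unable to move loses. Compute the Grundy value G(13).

n :  0  1  2  3  4  5  6  7  8  9 10 11 12 13
G :  0  1  0  1  0  1  0  1  0  1  0  1  0  1

1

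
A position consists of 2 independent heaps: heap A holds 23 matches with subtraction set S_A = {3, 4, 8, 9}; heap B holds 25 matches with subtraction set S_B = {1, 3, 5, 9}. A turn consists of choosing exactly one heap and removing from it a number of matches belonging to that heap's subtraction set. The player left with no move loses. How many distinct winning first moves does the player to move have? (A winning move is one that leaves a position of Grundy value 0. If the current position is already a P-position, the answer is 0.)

1

Heap A, S = {3, 4, 8, 9}:
n :  0  1  2  3  4  5  6  7  8  9 10 11 12 13 14 15 16 17 18 19 20 21 22 23
G :  0  0  0  1  1  1  2  0  2  3  1  3  0  0  0  1  1  1  2  0  2  3  1  3
G_A(23) = 3.
Heap B, S = {1, 3, 5, 9}:
n :  0  1  2  3  4  5  6  7  8  9 10 11 12 13 14 15 16 17 18 19 20 21 22 23 24 25
G :  0  1  0  1  0  1  0  1  0  1  0  1  0  1  0  1  0  1  0  1  0  1  0  1  0  1
G_B(25) = 1.
Combined Grundy value = 3 ⊕ 1 = 2.
A winning move leaves total XOR = 0, i.e. changes one component's Grundy value g to g ⊕ X where X is the current total.
Heap A: need g' = 3⊕2 = 1. Options: 23−3→G=2, 23−4→G=0, 23−8→G=1, 23−9→G=0. Hits: 1.
Heap B: need g' = 1⊕2 = 3. Options: 25−1→G=0, 25−3→G=0, 25−5→G=0, 25−9→G=0. Hits: 0.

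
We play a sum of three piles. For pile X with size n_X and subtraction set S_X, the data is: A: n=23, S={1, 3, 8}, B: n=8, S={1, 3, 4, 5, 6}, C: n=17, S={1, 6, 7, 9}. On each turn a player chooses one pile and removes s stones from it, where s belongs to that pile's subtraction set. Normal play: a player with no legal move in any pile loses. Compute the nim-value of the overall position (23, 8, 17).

Pile A, S = {1, 3, 8}:
G(0) = 0
G(1) = mex{0} = 1
G(2) = mex{1} = 0
G(3) = mex{0,0} = 1
G(4) = mex{1,1} = 0
G(5) = mex{0,0} = 1
G(6) = mex{1,1} = 0
G(7) = mex{0,0} = 1
G(8) = mex{1,1,0} = 2
G(9) = mex{2,0,1} = 3
G(10) = mex{3,1,0} = 2
G(11) = mex{2,2,1} = 0
G(12) = mex{0,3,0} = 1
G(13) = mex{1,2,1} = 0
G(14) = mex{0,0,0} = 1
G(15) = mex{1,1,1} = 0
G(16) = mex{0,0,2} = 1
G(17) = mex{1,1,3} = 0
G(18) = mex{0,0,2} = 1
G(19) = mex{1,1,0} = 2
G(20) = mex{2,0,1} = 3
G(21) = mex{3,1,0} = 2
G(22) = mex{2,2,1} = 0
G(23) = mex{0,3,0} = 1
G_A(23) = 1.
Pile B, S = {1, 3, 4, 5, 6}:
n : 0 1 2 3 4 5 6 7 8
G : 0 1 0 1 2 3 2 3 4
G_B(8) = 4.
Pile C, S = {1, 6, 7, 9}:
n :  0  1  2  3  4  5  6  7  8  9 10 11 12 13 14 15 16 17
G :  0  1  0  1  0  1  2  3  2  3  2  3  0  1  0  1  0  1
G_C(17) = 1.
Combined Grundy value = 1 ⊕ 4 ⊕ 1 = 4.

4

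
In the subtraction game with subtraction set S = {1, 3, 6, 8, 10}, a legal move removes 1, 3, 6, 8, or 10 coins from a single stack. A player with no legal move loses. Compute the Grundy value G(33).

G(0) = 0
G(1) = mex{0} = 1
G(2) = mex{1} = 0
G(3) = mex{0,0} = 1
G(4) = mex{1,1} = 0
G(5) = mex{0,0} = 1
G(6) = mex{1,1,0} = 2
G(7) = mex{2,0,1} = 3
G(8) = mex{3,1,0,0} = 2
G(9) = mex{2,2,1,1} = 0
G(10) = mex{0,3,0,0,0} = 1
G(11) = mex{1,2,1,1,1} = 0
G(12) = mex{0,0,2,0,0} = 1
G(13) = mex{1,1,3,1,1} = 0
G(14) = mex{0,0,2,2,0} = 1
G(15) = mex{1,1,0,3,1} = 2
G(16) = mex{2,0,1,2,2} = 3
G(17) = mex{3,1,0,0,3} = 2
G(18) = mex{2,2,1,1,2} = 0
G(19) = mex{0,3,0,0,0} = 1
G(20) = mex{1,2,1,1,1} = 0
G(21) = mex{0,0,2,0,0} = 1
G(22) = mex{1,1,3,1,1} = 0
G(23) = mex{0,0,2,2,0} = 1
G(24) = mex{1,1,0,3,1} = 2
G(25) = mex{2,0,1,2,2} = 3
G(26) = mex{3,1,0,0,3} = 2
G(27) = mex{2,2,1,1,2} = 0
G(28) = mex{0,3,0,0,0} = 1
G(29) = mex{1,2,1,1,1} = 0
G(30) = mex{0,0,2,0,0} = 1
G(31) = mex{1,1,3,1,1} = 0
G(32) = mex{0,0,2,2,0} = 1
G(33) = mex{1,1,0,3,1} = 2

2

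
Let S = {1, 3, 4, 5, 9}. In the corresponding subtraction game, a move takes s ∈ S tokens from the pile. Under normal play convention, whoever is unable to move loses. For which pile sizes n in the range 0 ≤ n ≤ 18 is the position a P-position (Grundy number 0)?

G(0) = 0
G(1) = mex{0} = 1
G(2) = mex{1} = 0
G(3) = mex{0,0} = 1
G(4) = mex{1,1,0} = 2
G(5) = mex{2,0,1,0} = 3
G(6) = mex{3,1,0,1} = 2
G(7) = mex{2,2,1,0} = 3
G(8) = mex{3,3,2,1} = 0
G(9) = mex{0,2,3,2,0} = 1
G(10) = mex{1,3,2,3,1} = 0
G(11) = mex{0,0,3,2,0} = 1
G(12) = mex{1,1,0,3,1} = 2
G(13) = mex{2,0,1,0,2} = 3
G(14) = mex{3,1,0,1,3} = 2
G(15) = mex{2,2,1,0,2} = 3
G(16) = mex{3,3,2,1,3} = 0
G(17) = mex{0,2,3,2,0} = 1
G(18) = mex{1,3,2,3,1} = 0
P-positions are exactly the n with G(n) = 0.

0, 2, 8, 10, 16, 18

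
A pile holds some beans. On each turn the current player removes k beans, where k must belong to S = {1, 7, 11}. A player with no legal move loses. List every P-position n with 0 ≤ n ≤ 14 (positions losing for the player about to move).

G(0) = 0
G(1) = mex{0} = 1
G(2) = mex{1} = 0
G(3) = mex{0} = 1
G(4) = mex{1} = 0
G(5) = mex{0} = 1
G(6) = mex{1} = 0
G(7) = mex{0,0} = 1
G(8) = mex{1,1} = 0
G(9) = mex{0,0} = 1
G(10) = mex{1,1} = 0
G(11) = mex{0,0,0} = 1
G(12) = mex{1,1,1} = 0
G(13) = mex{0,0,0} = 1
G(14) = mex{1,1,1} = 0
P-positions are exactly the n with G(n) = 0.

0, 2, 4, 6, 8, 10, 12, 14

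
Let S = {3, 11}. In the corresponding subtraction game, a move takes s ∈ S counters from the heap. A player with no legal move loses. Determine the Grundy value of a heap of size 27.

n :  0  1  2  3  4  5  6  7  8  9 10 11 12 13 14 15 16 17 18 19 20 21 22 23 24 25 26 27
G :  0  0  0  1  1  1  0  0  0  1  1  1  2  2  0  0  0  1  1  1  0  0  0  1  1  1  2  2

2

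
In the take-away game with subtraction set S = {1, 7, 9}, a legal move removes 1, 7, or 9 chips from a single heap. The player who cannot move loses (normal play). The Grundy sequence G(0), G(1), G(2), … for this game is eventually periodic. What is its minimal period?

2

G(0) = 0
G(1) = mex{0} = 1
G(2) = mex{1} = 0
G(3) = mex{0} = 1
G(4) = mex{1} = 0
G(5) = mex{0} = 1
G(6) = mex{1} = 0
G(7) = mex{0,0} = 1
G(8) = mex{1,1} = 0
G(9) = mex{0,0,0} = 1
G(10) = mex{1,1,1} = 0
G(11) = mex{0,0,0} = 1
G(12) = mex{1,1,1} = 0
G(13) = mex{0,0,0} = 1
G(14) = mex{1,1,1} = 0
G(n+2) = G(n) holds for n = 0,…,8 (a full window of length max(S) = 9), so the sequence is purely periodic with period 2.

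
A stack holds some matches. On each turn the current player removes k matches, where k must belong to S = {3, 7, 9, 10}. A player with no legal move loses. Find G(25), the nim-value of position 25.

G(0) = 0
G(1) = mex{} = 0
G(2) = mex{} = 0
G(3) = mex{0} = 1
G(4) = mex{0} = 1
G(5) = mex{0} = 1
G(6) = mex{1} = 0
G(7) = mex{1,0} = 2
G(8) = mex{1,0} = 2
G(9) = mex{0,0,0} = 1
G(10) = mex{2,1,0,0} = 3
G(11) = mex{2,1,0,0} = 3
G(12) = mex{1,1,1,0} = 2
G(13) = mex{3,0,1,1} = 2
G(14) = mex{3,2,1,1} = 0
G(15) = mex{2,2,0,1} = 3
G(16) = mex{2,1,2,0} = 3
G(17) = mex{0,3,2,2} = 1
G(18) = mex{3,3,1,2} = 0
G(19) = mex{3,2,3,1} = 0
G(20) = mex{1,2,3,3} = 0
G(21) = mex{0,0,2,3} = 1
G(22) = mex{0,3,2,2} = 1
G(23) = mex{0,3,0,2} = 1
G(24) = mex{1,1,3,0} = 2
G(25) = mex{1,0,3,3} = 2

2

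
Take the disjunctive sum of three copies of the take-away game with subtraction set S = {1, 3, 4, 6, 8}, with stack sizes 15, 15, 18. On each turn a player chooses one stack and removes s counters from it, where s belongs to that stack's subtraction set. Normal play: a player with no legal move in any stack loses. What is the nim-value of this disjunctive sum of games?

2

All stacks use S = {1, 3, 4, 6, 8}:
G(0) = 0
G(1) = mex{0} = 1
G(2) = mex{1} = 0
G(3) = mex{0,0} = 1
G(4) = mex{1,1,0} = 2
G(5) = mex{2,0,1} = 3
G(6) = mex{3,1,0,0} = 2
G(7) = mex{2,2,1,1} = 0
G(8) = mex{0,3,2,0,0} = 1
G(9) = mex{1,2,3,1,1} = 0
G(10) = mex{0,0,2,2,0} = 1
G(11) = mex{1,1,0,3,1} = 2
G(12) = mex{2,0,1,2,2} = 3
G(13) = mex{3,1,0,0,3} = 2
G(14) = mex{2,2,1,1,2} = 0
G(15) = mex{0,3,2,0,0} = 1
G(16) = mex{1,2,3,1,1} = 0
G(17) = mex{0,0,2,2,0} = 1
G(18) = mex{1,1,0,3,1} = 2
Stack A: G(15) = 1.
Stack B: G(15) = 1.
Stack C: G(18) = 2.
Combined Grundy value = 1 ⊕ 1 ⊕ 2 = 2.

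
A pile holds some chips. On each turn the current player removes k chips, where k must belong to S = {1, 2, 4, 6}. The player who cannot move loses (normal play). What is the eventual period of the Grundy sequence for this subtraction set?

n :  0  1  2  3  4  5  6  7  8  9 10 11 12 13 14 15 16 17
G :  0  1  2  0  1  2  3  4  0  1  2  0  1  2  3  4  0  1
G(n+8) = G(n) holds for n = 0,…,5 (a full window of length max(S) = 6), so the sequence is purely periodic with period 8.

8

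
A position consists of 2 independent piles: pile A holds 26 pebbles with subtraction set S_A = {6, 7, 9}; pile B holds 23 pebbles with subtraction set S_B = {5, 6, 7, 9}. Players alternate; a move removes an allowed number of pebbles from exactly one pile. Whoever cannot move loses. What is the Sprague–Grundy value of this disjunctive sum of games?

Pile A, S = {6, 7, 9}:
G(0) = 0
G(1) = mex{} = 0
G(2) = mex{} = 0
G(3) = mex{} = 0
G(4) = mex{} = 0
G(5) = mex{} = 0
G(6) = mex{0} = 1
G(7) = mex{0,0} = 1
G(8) = mex{0,0} = 1
G(9) = mex{0,0,0} = 1
G(10) = mex{0,0,0} = 1
G(11) = mex{0,0,0} = 1
G(12) = mex{1,0,0} = 2
G(13) = mex{1,1,0} = 2
G(14) = mex{1,1,0} = 2
G(15) = mex{1,1,1} = 0
G(16) = mex{1,1,1} = 0
G(17) = mex{1,1,1} = 0
G(18) = mex{2,1,1} = 0
G(19) = mex{2,2,1} = 0
G(20) = mex{2,2,1} = 0
G(21) = mex{0,2,2} = 1
G(22) = mex{0,0,2} = 1
G(23) = mex{0,0,2} = 1
G(24) = mex{0,0,0} = 1
G(25) = mex{0,0,0} = 1
G(26) = mex{0,0,0} = 1
G_A(26) = 1.
Pile B, S = {5, 6, 7, 9}:
n :  0  1  2  3  4  5  6  7  8  9 10 11 12 13 14 15 16 17 18 19 20 21 22 23
G :  0  0  0  0  0  1  1  1  1  1  2  2  2  2  0  0  0  0  0  1  1  1  1  1
G_B(23) = 1.
Combined Grundy value = 1 ⊕ 1 = 0.

0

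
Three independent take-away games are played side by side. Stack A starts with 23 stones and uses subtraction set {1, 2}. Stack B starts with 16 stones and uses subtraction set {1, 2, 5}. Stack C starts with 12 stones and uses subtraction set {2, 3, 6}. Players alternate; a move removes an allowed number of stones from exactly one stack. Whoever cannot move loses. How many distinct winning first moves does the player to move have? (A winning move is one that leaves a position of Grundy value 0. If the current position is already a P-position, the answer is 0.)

2

Stack A, S = {1, 2}:
G(0) = 0
G(1) = mex{0} = 1
G(2) = mex{1,0} = 2
G(3) = mex{2,1} = 0
G(4) = mex{0,2} = 1
G(5) = mex{1,0} = 2
G(6) = mex{2,1} = 0
G(7) = mex{0,2} = 1
G(8) = mex{1,0} = 2
G(9) = mex{2,1} = 0
G(10) = mex{0,2} = 1
G(11) = mex{1,0} = 2
G(12) = mex{2,1} = 0
G(13) = mex{0,2} = 1
G(14) = mex{1,0} = 2
G(15) = mex{2,1} = 0
G(16) = mex{0,2} = 1
G(17) = mex{1,0} = 2
G(18) = mex{2,1} = 0
G(19) = mex{0,2} = 1
G(20) = mex{1,0} = 2
G(21) = mex{2,1} = 0
G(22) = mex{0,2} = 1
G(23) = mex{1,0} = 2
G_A(23) = 2.
Stack B, S = {1, 2, 5}:
G(0) = 0
G(1) = mex{0} = 1
G(2) = mex{1,0} = 2
G(3) = mex{2,1} = 0
G(4) = mex{0,2} = 1
G(5) = mex{1,0,0} = 2
G(6) = mex{2,1,1} = 0
G(7) = mex{0,2,2} = 1
G(8) = mex{1,0,0} = 2
G(9) = mex{2,1,1} = 0
G(10) = mex{0,2,2} = 1
G(11) = mex{1,0,0} = 2
G(12) = mex{2,1,1} = 0
G(13) = mex{0,2,2} = 1
G(14) = mex{1,0,0} = 2
G(15) = mex{2,1,1} = 0
G(16) = mex{0,2,2} = 1
G_B(16) = 1.
Stack C, S = {2, 3, 6}:
G(0) = 0
G(1) = mex{} = 0
G(2) = mex{0} = 1
G(3) = mex{0,0} = 1
G(4) = mex{1,0} = 2
G(5) = mex{1,1} = 0
G(6) = mex{2,1,0} = 3
G(7) = mex{0,2,0} = 1
G(8) = mex{3,0,1} = 2
G(9) = mex{1,3,1} = 0
G(10) = mex{2,1,2} = 0
G(11) = mex{0,2,0} = 1
G(12) = mex{0,0,3} = 1
G_C(12) = 1.
Combined Grundy value = 2 ⊕ 1 ⊕ 1 = 2.
A winning move leaves total XOR = 0, i.e. changes one component's Grundy value g to g ⊕ X where X is the current total.
Stack A: need g' = 2⊕2 = 0. Options: 23−1→G=1, 23−2→G=0. Hits: 1.
Stack B: need g' = 1⊕2 = 3. Options: 16−1→G=0, 16−2→G=2, 16−5→G=2. Hits: 0.
Stack C: need g' = 1⊕2 = 3. Options: 12−2→G=0, 12−3→G=0, 12−6→G=3. Hits: 1.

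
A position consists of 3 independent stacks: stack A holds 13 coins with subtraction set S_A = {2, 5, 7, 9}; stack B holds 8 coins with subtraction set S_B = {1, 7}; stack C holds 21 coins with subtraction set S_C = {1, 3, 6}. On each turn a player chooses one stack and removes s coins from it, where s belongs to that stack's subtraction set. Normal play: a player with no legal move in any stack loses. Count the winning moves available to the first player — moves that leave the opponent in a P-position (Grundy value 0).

Stack A, S = {2, 5, 7, 9}:
n :  0  1  2  3  4  5  6  7  8  9 10 11 12 13
G :  0  0  1  1  0  2  1  3  2  2  3  3  0  4
G_A(13) = 4.
Stack B, S = {1, 7}:
n : 0 1 2 3 4 5 6 7 8
G : 0 1 0 1 0 1 0 1 0
G_B(8) = 0.
Stack C, S = {1, 3, 6}:
G(0) = 0
G(1) = mex{0} = 1
G(2) = mex{1} = 0
G(3) = mex{0,0} = 1
G(4) = mex{1,1} = 0
G(5) = mex{0,0} = 1
G(6) = mex{1,1,0} = 2
G(7) = mex{2,0,1} = 3
G(8) = mex{3,1,0} = 2
G(9) = mex{2,2,1} = 0
G(10) = mex{0,3,0} = 1
G(11) = mex{1,2,1} = 0
G(12) = mex{0,0,2} = 1
G(13) = mex{1,1,3} = 0
G(14) = mex{0,0,2} = 1
G(15) = mex{1,1,0} = 2
G(16) = mex{2,0,1} = 3
G(17) = mex{3,1,0} = 2
G(18) = mex{2,2,1} = 0
G(19) = mex{0,3,0} = 1
G(20) = mex{1,2,1} = 0
G(21) = mex{0,0,2} = 1
G_C(21) = 1.
Combined Grundy value = 4 ⊕ 0 ⊕ 1 = 5.
A winning move leaves total XOR = 0, i.e. changes one component's Grundy value g to g ⊕ X where X is the current total.
Stack A: need g' = 4⊕5 = 1. Options: 13−2→G=3, 13−5→G=2, 13−7→G=1, 13−9→G=0. Hits: 1.
Stack B: need g' = 0⊕5 = 5. Options: 8−1→G=1, 8−7→G=1. Hits: 0.
Stack C: need g' = 1⊕5 = 4. Options: 21−1→G=0, 21−3→G=0, 21−6→G=2. Hits: 0.

1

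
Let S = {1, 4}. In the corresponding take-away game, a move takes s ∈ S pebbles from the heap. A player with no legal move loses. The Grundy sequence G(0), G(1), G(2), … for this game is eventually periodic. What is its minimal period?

5

G(0) = 0
G(1) = mex{0} = 1
G(2) = mex{1} = 0
G(3) = mex{0} = 1
G(4) = mex{1,0} = 2
G(5) = mex{2,1} = 0
G(6) = mex{0,0} = 1
G(7) = mex{1,1} = 0
G(8) = mex{0,2} = 1
G(9) = mex{1,0} = 2
G(10) = mex{2,1} = 0
G(11) = mex{0,0} = 1
G(12) = mex{1,1} = 0
G(13) = mex{0,2} = 1
G(14) = mex{1,0} = 2
G(n+5) = G(n) holds for n = 0,…,3 (a full window of length max(S) = 4), so the sequence is purely periodic with period 5.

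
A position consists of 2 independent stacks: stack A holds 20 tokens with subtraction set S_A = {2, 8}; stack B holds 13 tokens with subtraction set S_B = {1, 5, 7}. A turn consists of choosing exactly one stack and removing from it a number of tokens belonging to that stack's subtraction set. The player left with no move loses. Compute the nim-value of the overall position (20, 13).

1

Stack A, S = {2, 8}:
n :  0  1  2  3  4  5  6  7  8  9 10 11 12 13 14 15 16 17 18 19 20
G :  0  0  1  1  0  0  1  1  2  2  0  0  1  1  0  0  1  1  2  2  0
G_A(20) = 0.
Stack B, S = {1, 5, 7}:
G(0) = 0
G(1) = mex{0} = 1
G(2) = mex{1} = 0
G(3) = mex{0} = 1
G(4) = mex{1} = 0
G(5) = mex{0,0} = 1
G(6) = mex{1,1} = 0
G(7) = mex{0,0,0} = 1
G(8) = mex{1,1,1} = 0
G(9) = mex{0,0,0} = 1
G(10) = mex{1,1,1} = 0
G(11) = mex{0,0,0} = 1
G(12) = mex{1,1,1} = 0
G(13) = mex{0,0,0} = 1
G_B(13) = 1.
Combined Grundy value = 0 ⊕ 1 = 1.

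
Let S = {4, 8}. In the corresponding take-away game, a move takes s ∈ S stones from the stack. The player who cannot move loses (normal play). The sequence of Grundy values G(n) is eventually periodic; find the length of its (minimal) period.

G(0) = 0
G(1) = mex{} = 0
G(2) = mex{} = 0
G(3) = mex{} = 0
G(4) = mex{0} = 1
G(5) = mex{0} = 1
G(6) = mex{0} = 1
G(7) = mex{0} = 1
G(8) = mex{1,0} = 2
G(9) = mex{1,0} = 2
G(10) = mex{1,0} = 2
G(11) = mex{1,0} = 2
G(12) = mex{2,1} = 0
G(13) = mex{2,1} = 0
G(14) = mex{2,1} = 0
G(15) = mex{2,1} = 0
G(16) = mex{0,2} = 1
G(17) = mex{0,2} = 1
G(18) = mex{0,2} = 1
G(19) = mex{0,2} = 1
G(20) = mex{1,0} = 2
G(21) = mex{1,0} = 2
G(22) = mex{1,0} = 2
G(23) = mex{1,0} = 2
G(24) = mex{2,1} = 0
G(25) = mex{2,1} = 0
G(n+12) = G(n) holds for n = 0,…,7 (a full window of length max(S) = 8), so the sequence is purely periodic with period 12.

12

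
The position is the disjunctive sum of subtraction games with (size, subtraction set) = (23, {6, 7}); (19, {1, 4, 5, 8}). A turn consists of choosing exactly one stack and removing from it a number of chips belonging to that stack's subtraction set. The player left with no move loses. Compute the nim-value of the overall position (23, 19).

0

Stack A, S = {6, 7}:
G(0) = 0
G(1) = mex{} = 0
G(2) = mex{} = 0
G(3) = mex{} = 0
G(4) = mex{} = 0
G(5) = mex{} = 0
G(6) = mex{0} = 1
G(7) = mex{0,0} = 1
G(8) = mex{0,0} = 1
G(9) = mex{0,0} = 1
G(10) = mex{0,0} = 1
G(11) = mex{0,0} = 1
G(12) = mex{1,0} = 2
G(13) = mex{1,1} = 0
G(14) = mex{1,1} = 0
G(15) = mex{1,1} = 0
G(16) = mex{1,1} = 0
G(17) = mex{1,1} = 0
G(18) = mex{2,1} = 0
G(19) = mex{0,2} = 1
G(20) = mex{0,0} = 1
G(21) = mex{0,0} = 1
G(22) = mex{0,0} = 1
G(23) = mex{0,0} = 1
G_A(23) = 1.
Stack B, S = {1, 4, 5, 8}:
n :  0  1  2  3  4  5  6  7  8  9 10 11 12 13 14 15 16 17 18 19
G :  0  1  0  1  2  3  2  3  4  0  1  0  1  2  3  2  3  4  0  1
G_B(19) = 1.
Combined Grundy value = 1 ⊕ 1 = 0.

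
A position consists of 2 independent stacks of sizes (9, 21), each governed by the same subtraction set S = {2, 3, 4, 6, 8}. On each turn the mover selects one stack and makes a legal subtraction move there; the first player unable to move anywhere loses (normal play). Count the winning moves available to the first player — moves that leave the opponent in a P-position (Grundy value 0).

3

All stacks use S = {2, 3, 4, 6, 8}:
n :  0  1  2  3  4  5  6  7  8  9 10 11 12 13 14 15 16 17 18 19 20 21
G :  0  0  1  1  2  2  3  3  4  4  0  0  1  1  2  2  3  3  4  4  0  0
Stack A: G(9) = 4.
Stack B: G(21) = 0.
Combined Grundy value = 4 ⊕ 0 = 4.
A winning move leaves total XOR = 0, i.e. changes one component's Grundy value g to g ⊕ X where X is the current total.
Stack A: need g' = 4⊕4 = 0. Options: 9−2→G=3, 9−3→G=3, 9−4→G=2, 9−6→G=1, 9−8→G=0. Hits: 1.
Stack B: need g' = 0⊕4 = 4. Options: 21−2→G=4, 21−3→G=4, 21−4→G=3, 21−6→G=2, 21−8→G=1. Hits: 2.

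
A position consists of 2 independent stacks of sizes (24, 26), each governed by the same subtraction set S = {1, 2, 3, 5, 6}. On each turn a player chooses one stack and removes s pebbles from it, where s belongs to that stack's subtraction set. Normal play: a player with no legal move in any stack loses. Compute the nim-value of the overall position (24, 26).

All stacks use S = {1, 2, 3, 5, 6}:
G(0) = 0
G(1) = mex{0} = 1
G(2) = mex{1,0} = 2
G(3) = mex{2,1,0} = 3
G(4) = mex{3,2,1} = 0
G(5) = mex{0,3,2,0} = 1
G(6) = mex{1,0,3,1,0} = 2
G(7) = mex{2,1,0,2,1} = 3
G(8) = mex{3,2,1,3,2} = 0
G(9) = mex{0,3,2,0,3} = 1
G(10) = mex{1,0,3,1,0} = 2
G(11) = mex{2,1,0,2,1} = 3
G(12) = mex{3,2,1,3,2} = 0
G(13) = mex{0,3,2,0,3} = 1
G(14) = mex{1,0,3,1,0} = 2
G(15) = mex{2,1,0,2,1} = 3
G(16) = mex{3,2,1,3,2} = 0
G(17) = mex{0,3,2,0,3} = 1
G(18) = mex{1,0,3,1,0} = 2
G(19) = mex{2,1,0,2,1} = 3
G(20) = mex{3,2,1,3,2} = 0
G(21) = mex{0,3,2,0,3} = 1
G(22) = mex{1,0,3,1,0} = 2
G(23) = mex{2,1,0,2,1} = 3
G(24) = mex{3,2,1,3,2} = 0
G(25) = mex{0,3,2,0,3} = 1
G(26) = mex{1,0,3,1,0} = 2
Stack A: G(24) = 0.
Stack B: G(26) = 2.
Combined Grundy value = 0 ⊕ 2 = 2.

2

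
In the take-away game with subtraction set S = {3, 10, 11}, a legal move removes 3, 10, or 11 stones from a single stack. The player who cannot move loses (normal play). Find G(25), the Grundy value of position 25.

1

n :  0  1  2  3  4  5  6  7  8  9 10 11 12 13 14 15 16 17 18 19 20 21 22 23 24 25
G :  0  0  0  1  1  1  0  0  0  1  1  1  2  2  0  0  3  1  1  2  0  0  0  1  1  1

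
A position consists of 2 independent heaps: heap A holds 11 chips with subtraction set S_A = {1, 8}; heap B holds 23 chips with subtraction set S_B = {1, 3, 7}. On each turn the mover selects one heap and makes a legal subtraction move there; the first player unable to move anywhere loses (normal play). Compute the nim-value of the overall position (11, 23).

Heap A, S = {1, 8}:
n :  0  1  2  3  4  5  6  7  8  9 10 11
G :  0  1  0  1  0  1  0  1  2  0  1  0
G_A(11) = 0.
Heap B, S = {1, 3, 7}:
G(0) = 0
G(1) = mex{0} = 1
G(2) = mex{1} = 0
G(3) = mex{0,0} = 1
G(4) = mex{1,1} = 0
G(5) = mex{0,0} = 1
G(6) = mex{1,1} = 0
G(7) = mex{0,0,0} = 1
G(8) = mex{1,1,1} = 0
G(9) = mex{0,0,0} = 1
G(10) = mex{1,1,1} = 0
G(11) = mex{0,0,0} = 1
G(12) = mex{1,1,1} = 0
G(13) = mex{0,0,0} = 1
G(14) = mex{1,1,1} = 0
G(15) = mex{0,0,0} = 1
G(16) = mex{1,1,1} = 0
G(17) = mex{0,0,0} = 1
G(18) = mex{1,1,1} = 0
G(19) = mex{0,0,0} = 1
G(20) = mex{1,1,1} = 0
G(21) = mex{0,0,0} = 1
G(22) = mex{1,1,1} = 0
G(23) = mex{0,0,0} = 1
G_B(23) = 1.
Combined Grundy value = 0 ⊕ 1 = 1.

1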